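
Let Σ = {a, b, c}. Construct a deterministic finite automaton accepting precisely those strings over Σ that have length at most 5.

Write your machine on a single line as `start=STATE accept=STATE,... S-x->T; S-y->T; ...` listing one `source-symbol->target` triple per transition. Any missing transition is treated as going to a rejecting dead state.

Count input length up to 6: every symbol moves from S0 toward S6, which means 'more than 5' and absorbs. Accept from {S0, S1, S2, S3, S4, S5}.
        a   b   c  
>* S0   S1  S1  S1 
 * S1   S2  S2  S2 
 * S2   S3  S3  S3 
 * S3   S4  S4  S4 
 * S4   S5  S5  S5 
 * S5   S6  S6  S6 
   S6   S6  S6  S6 
(> = start, * = accepting)

start=S0; accept=S0,S1,S2,S3,S4,S5; S0-a->S1; S0-b->S1; S0-c->S1; S1-a->S2; S1-b->S2; S1-c->S2; S2-a->S3; S2-b->S3; S2-c->S3; S3-a->S4; S3-b->S4; S3-c->S4; S4-a->S5; S4-b->S5; S4-c->S5; S5-a->S6; S5-b->S6; S5-c->S6; S6-a->S6; S6-b->S6; S6-c->S6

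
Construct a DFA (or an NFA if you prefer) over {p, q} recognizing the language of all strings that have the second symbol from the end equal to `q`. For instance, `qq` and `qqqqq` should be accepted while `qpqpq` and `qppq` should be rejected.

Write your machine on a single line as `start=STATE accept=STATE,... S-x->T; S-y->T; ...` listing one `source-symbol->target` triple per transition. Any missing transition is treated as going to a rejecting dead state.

Because acceptance depends on a position counted from the end, the machine has to buffer the most recent 2 symbols. Make each state the string of the last up-to-2 symbols read; on input `x` shift the window left and append `x`. Accept when the buffered window has length 2 and begins with `q`.
7 states suffice.
        p   q  
>  s0   s1  s2 
   s1   s3  s4 
   s2   s5  s6 
   s3   s3  s4 
   s4   s5  s6 
 * s5   s3  s4 
 * s6   s5  s6 
(> = start, * = accepting)

start=s0; accept=s5,s6; s0-p->s1; s0-q->s2; s1-p->s3; s1-q->s4; s2-p->s5; s2-q->s6; s3-p->s3; s3-q->s4; s4-p->s5; s4-q->s6; s5-p->s3; s5-q->s4; s6-p->s5; s6-q->s6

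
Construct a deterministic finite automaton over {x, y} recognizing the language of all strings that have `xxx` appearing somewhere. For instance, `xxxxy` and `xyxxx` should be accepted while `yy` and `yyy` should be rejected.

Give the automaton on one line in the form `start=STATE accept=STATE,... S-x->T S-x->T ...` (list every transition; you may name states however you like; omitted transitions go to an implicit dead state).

start=q0 accept=q3 q0-x->q1 q0-y->q0 q1-x->q2 q1-y->q0 q2-x->q3 q2-y->q0 q3-x->q3 q3-y->q3

States q0..q2 record the length of the longest prefix of `xxx` that matches the current input suffix. Reaching q3 means `xxx` has been seen, and we stay there forever. Accept from q3.
A 4-state machine:
        x   y  
>  q0   q1  q0 
   q1   q2  q0 
   q2   q3  q0 
 * q3   q3  q3 
(> = start, * = accepting)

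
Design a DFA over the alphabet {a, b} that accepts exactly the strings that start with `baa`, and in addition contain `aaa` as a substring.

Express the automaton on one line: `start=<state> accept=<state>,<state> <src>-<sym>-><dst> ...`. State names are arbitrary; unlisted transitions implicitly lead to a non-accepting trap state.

Build one automaton per condition and run them in lockstep. One (5 states) tracks whether the input so far still matches the prefix `baa`; the other (4 states) tracks whether and how much of `aaa` has been seen. Each combined state is a pair, one component from each; accept when both components accept.
An 11-state machine:
          a    b  
>  q0     q1   q2 
   q1     q3   q4 
   q2     q5   q4 
   q3     q6   q4 
   q4     q1   q4 
   q5     q7   q4 
   q6     q6   q6 
   q7     q8   q9 
 * q8     q8   q8 
   q9    q10   q9 
   q10    q7   q9 
(> = start, * = accepting)

start=q0 accept=q8 q0-a->q1 q0-b->q2 q1-a->q3 q1-b->q4 q2-a->q5 q2-b->q4 q3-a->q6 q3-b->q4 q4-a->q1 q4-b->q4 q5-a->q7 q5-b->q4 q6-a->q6 q6-b->q6 q7-a->q8 q7-b->q9 q8-a->q8 q8-b->q8 q9-a->q10 q9-b->q9 q10-a->q7 q10-b->q9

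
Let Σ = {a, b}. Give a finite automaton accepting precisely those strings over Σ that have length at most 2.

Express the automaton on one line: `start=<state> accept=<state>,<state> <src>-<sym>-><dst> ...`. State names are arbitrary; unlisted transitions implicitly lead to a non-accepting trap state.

start=S0 accept=S0,S1,S2 S0-a->S1 S0-b->S1 S1-a->S2 S1-b->S2 S2-a->S3 S2-b->S3 S3-a->S3 S3-b->S3

Count input length up to 3: every symbol moves from S0 toward S3, which means 'more than 2' and absorbs. Accept from {S0, S1, S2}.
With 4 states:
        a   b  
>* S0   S1  S1 
 * S1   S2  S2 
 * S2   S3  S3 
   S3   S3  S3 
(> = start, * = accepting)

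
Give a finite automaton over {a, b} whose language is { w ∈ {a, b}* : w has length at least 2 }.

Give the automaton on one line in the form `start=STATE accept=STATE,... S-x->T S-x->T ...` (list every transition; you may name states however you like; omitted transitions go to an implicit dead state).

Count input length up to 3: every symbol moves from q0 toward q3, which means 'more than 2' and absorbs. Accept from {q2, q3}.
        a   b  
>  q0   q1  q1 
   q1   q2  q2 
 * q2   q3  q3 
 * q3   q3  q3 
(> = start, * = accepting)

start=q0 accept=q2,q3 q0-a->q1 q0-b->q1 q1-a->q2 q1-b->q2 q2-a->q3 q2-b->q3 q3-a->q3 q3-b->q3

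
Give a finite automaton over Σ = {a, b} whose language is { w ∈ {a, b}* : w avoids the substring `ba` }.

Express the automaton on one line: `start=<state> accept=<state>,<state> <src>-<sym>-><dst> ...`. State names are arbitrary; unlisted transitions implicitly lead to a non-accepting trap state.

start=s0 accept=s0,s1 s0-a->s0 s0-b->s1 s1-a->s2 s1-b->s1 s2-a->s2 s2-b->s2

This is the complement of 'contains `ba`'. Use the same substring-matching states — s0 through s2 holding how much of `ba` has just been matched — but flip the accepting set: everything except the trap s2 accepts.
3 states suffice.
        a   b  
>* s0   s0  s1 
 * s1   s2  s1 
   s2   s2  s2 
(> = start, * = accepting)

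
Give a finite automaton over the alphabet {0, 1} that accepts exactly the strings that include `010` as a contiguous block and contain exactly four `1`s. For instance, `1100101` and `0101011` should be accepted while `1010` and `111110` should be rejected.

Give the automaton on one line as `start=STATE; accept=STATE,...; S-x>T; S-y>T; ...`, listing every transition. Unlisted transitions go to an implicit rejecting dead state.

start=q0; accept=q18; q0-0>q1; q0-1>q2; q1-0>q1; q1-1>q3; q2-0>q4; q2-1>q5; q3-0>q6; q3-1>q5; q4-0>q4; q4-1>q7; q5-0>q8; q5-1>q9; q6-0>q6; q6-1>q10; q7-0>q10; q7-1>q9; q8-0>q8; q8-1>q11; q9-0>q12; q9-1>q13; q10-0>q10; q10-1>q14; q11-0>q14; q11-1>q13; q12-0>q12; q12-1>q15; q13-0>q16; q13-1>q17; q14-0>q14; q14-1>q18; q15-0>q18; q15-1>q17; q16-0>q16; q16-1>q19; q17-0>q20; q17-1>q17; q18-0>q18; q18-1>q21; q19-0>q21; q19-1>q17; q20-0>q20; q20-1>q19; q21-0>q21; q21-1>q21

Run two small machines in parallel and take their product. One (4 states) tracks whether and how much of `010` has been seen; the other (6 states) tracks the count of `1`s, saturating at 5. Each combined state is a pair, one component from each; accept when both components accept.
22 states suffice.
          0    1  
>  q0     q1   q2 
   q1     q1   q3 
   q2     q4   q5 
   q3     q6   q5 
   q4     q4   q7 
   q5     q8   q9 
   q6     q6  q10 
   q7    q10   q9 
   q8     q8  q11 
   q9    q12  q13 
   q10   q10  q14 
   q11   q14  q13 
   q12   q12  q15 
   q13   q16  q17 
   q14   q14  q18 
   q15   q18  q17 
   q16   q16  q19 
   q17   q20  q17 
 * q18   q18  q21 
   q19   q21  q17 
   q20   q20  q19 
   q21   q21  q21 
(> = start, * = accepting)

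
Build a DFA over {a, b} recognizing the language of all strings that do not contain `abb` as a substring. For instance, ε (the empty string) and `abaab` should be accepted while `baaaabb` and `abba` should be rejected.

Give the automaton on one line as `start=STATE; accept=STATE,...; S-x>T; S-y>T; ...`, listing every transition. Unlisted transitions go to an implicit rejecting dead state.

This is the complement of 'contains `abb`'. Use the same substring-matching states — S0 through S3 holding how much of `abb` has just been matched — but flip the accepting set: everything except the trap S3 accepts.
A 4-state machine:
        a   b  
>* S0   S1  S0 
 * S1   S1  S2 
 * S2   S1  S3 
   S3   S3  S3 
(> = start, * = accepting)

start=S0; accept=S0,S1,S2; S0-a>S1; S0-b>S0; S1-a>S1; S1-b>S2; S2-a>S1; S2-b>S3; S3-a>S3; S3-b>S3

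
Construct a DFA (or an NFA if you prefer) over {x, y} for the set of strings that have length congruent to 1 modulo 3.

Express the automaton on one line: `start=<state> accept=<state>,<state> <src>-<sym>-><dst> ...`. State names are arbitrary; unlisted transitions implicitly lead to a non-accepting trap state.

Count input length modulo 3: every symbol advances one step around the cycle S0 → S1 → S2 → S0. Accept at S1.
        x   y  
>  S0   S1  S1 
 * S1   S2  S2 
   S2   S0  S0 
(> = start, * = accepting)

start=S0 accept=S1 S0-x->S1 S0-y->S1 S1-x->S2 S1-y->S2 S2-x->S0 S2-y->S0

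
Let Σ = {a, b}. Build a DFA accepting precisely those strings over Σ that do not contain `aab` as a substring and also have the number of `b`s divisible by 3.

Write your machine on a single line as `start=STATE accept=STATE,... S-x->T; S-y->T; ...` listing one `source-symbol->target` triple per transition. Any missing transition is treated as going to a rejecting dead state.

start=q0; accept=q0,q1,q3; q0-a->q1; q0-b->q2; q1-a->q3; q1-b->q2; q2-a->q4; q2-b->q5; q3-a->q3; q3-b->q6; q4-a->q6; q4-b->q5; q5-a->q7; q5-b->q0; q6-a->q6; q6-b->q6; q7-a->q6; q7-b->q0

Run two small machines in parallel and take their product. The first has 4 states tracking partial matches of the forbidden pattern `aab`; the second has 3 states tracking the count of `b`s modulo 3. A product state is a pair (one from each), accepting exactly when both do. Minimizing collapses redundant product states.
With 8 states:
        a   b  
>* q0   q1  q2 
 * q1   q3  q2 
   q2   q4  q5 
 * q3   q3  q6 
   q4   q6  q5 
   q5   q7  q0 
   q6   q6  q6 
   q7   q6  q0 
(> = start, * = accepting)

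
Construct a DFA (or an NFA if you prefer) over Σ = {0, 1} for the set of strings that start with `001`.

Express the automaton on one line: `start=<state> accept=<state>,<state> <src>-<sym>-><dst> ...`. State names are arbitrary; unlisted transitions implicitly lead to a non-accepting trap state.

Check the first 3 symbols one by one: q0 through q2 record how many have matched `001` so far; any wrong symbol goes to the dead state q4. After all 3 match we enter the accepting sink q3.
With 5 states:
        0   1  
>  q0   q1  q4 
   q1   q2  q4 
   q2   q4  q3 
 * q3   q3  q3 
   q4   q4  q4 
(> = start, * = accepting)

start=q0 accept=q3 q0-0->q1 q0-1->q4 q1-0->q2 q1-1->q4 q2-0->q4 q2-1->q3 q3-0->q3 q3-1->q3 q4-0->q4 q4-1->q4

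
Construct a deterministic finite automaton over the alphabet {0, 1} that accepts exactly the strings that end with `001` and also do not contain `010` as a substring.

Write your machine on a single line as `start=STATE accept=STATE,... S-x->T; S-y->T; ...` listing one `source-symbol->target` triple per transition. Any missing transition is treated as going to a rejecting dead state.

start=s0; accept=s4; s0-0->s1; s0-1->s0; s1-0->s2; s1-1->s3; s2-0->s2; s2-1->s4; s3-0->s5; s3-1->s0; s4-0->s5; s4-1->s0; s5-0->s6; s5-1->s7; s6-0->s6; s6-1->s8; s7-0->s5; s7-1->s7; s8-0->s5; s8-1->s7

Run two small machines in parallel and take their product. The first has 4 states tracking how much of the suffix `001` has currently been matched; the second has 4 states tracking partial matches of the forbidden pattern `010`. A product state is a pair (one from each), accepting exactly when both do.
        0   1  
>  s0   s1  s0 
   s1   s2  s3 
   s2   s2  s4 
   s3   s5  s0 
 * s4   s5  s0 
   s5   s6  s7 
   s6   s6  s8 
   s7   s5  s7 
   s8   s5  s7 
(> = start, * = accepting)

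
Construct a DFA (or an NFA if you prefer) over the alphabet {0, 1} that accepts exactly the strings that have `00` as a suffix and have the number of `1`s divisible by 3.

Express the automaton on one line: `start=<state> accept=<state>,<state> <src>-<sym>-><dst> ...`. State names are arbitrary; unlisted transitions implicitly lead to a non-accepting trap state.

start=S0 accept=S3 S0-0->S1 S0-1->S2 S1-0->S3 S1-1->S2 S2-0->S2 S2-1->S4 S3-0->S3 S3-1->S2 S4-0->S4 S4-1->S0

Run two small machines in parallel and take their product. The first has 3 states tracking how much of the suffix `00` has currently been matched; the second has 3 states tracking the count of `1`s modulo 3. A product state is a pair (one from each), accepting exactly when both do. Minimizing collapses redundant product states.
With 5 states:
        0   1  
>  S0   S1  S2 
   S1   S3  S2 
   S2   S2  S4 
 * S3   S3  S2 
   S4   S4  S0 
(> = start, * = accepting)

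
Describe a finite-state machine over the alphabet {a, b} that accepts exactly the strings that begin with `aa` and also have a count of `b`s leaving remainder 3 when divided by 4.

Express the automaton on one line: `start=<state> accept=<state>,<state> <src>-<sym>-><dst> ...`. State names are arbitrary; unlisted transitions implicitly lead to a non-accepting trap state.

Build one automaton per condition and run them in lockstep. One (4 states) tracks whether the input so far still matches the prefix `aa`; the other (4 states) tracks the count of `b`s modulo 4. Each combined state is a pair, one component from each; accept when both components accept.
A 10-state machine:
        a   b  
>  S0   S1  S2 
   S1   S3  S2 
   S2   S2  S4 
   S3   S3  S5 
   S4   S4  S6 
   S5   S5  S7 
   S6   S6  S8 
   S7   S7  S9 
   S8   S8  S2 
 * S9   S9  S3 
(> = start, * = accepting)

start=S0 accept=S9 S0-a->S1 S0-b->S2 S1-a->S3 S1-b->S2 S2-a->S2 S2-b->S4 S3-a->S3 S3-b->S5 S4-a->S4 S4-b->S6 S5-a->S5 S5-b->S7 S6-a->S6 S6-b->S8 S7-a->S7 S7-b->S9 S8-a->S8 S8-b->S2 S9-a->S9 S9-b->S3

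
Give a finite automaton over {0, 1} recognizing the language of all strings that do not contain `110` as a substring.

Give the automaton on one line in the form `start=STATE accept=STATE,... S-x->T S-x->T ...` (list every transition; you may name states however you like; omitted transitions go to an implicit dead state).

start=S0 accept=S0,S1,S2 S0-0->S0 S0-1->S1 S1-0->S0 S1-1->S2 S2-0->S3 S2-1->S2 S3-0->S3 S3-1->S3

Track partial matches of the forbidden pattern `110`. State S3 is a dead state reached once `110` has occurred; every other state accepts. S0 means no part of `110` is currently matched.
With 4 states:
        0   1  
>* S0   S0  S1 
 * S1   S0  S2 
 * S2   S3  S2 
   S3   S3  S3 
(> = start, * = accepting)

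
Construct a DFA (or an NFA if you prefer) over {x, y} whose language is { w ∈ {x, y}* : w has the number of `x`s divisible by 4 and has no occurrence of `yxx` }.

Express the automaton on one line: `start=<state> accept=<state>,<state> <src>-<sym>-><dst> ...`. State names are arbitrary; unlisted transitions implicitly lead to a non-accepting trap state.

Build one automaton per condition and run them in lockstep. The first has 4 states tracking the count of `x`s modulo 4; the second has 4 states tracking partial matches of the forbidden pattern `yxx`. A product state is a pair (one from each), accepting exactly when both do. Equivalent product states are then merged.
With 13 states:
          x    y  
>* q0     q1   q2 
   q1     q3   q4 
 * q2     q5   q2 
   q3     q6   q7 
   q4     q8   q4 
   q5     q9   q4 
   q6     q0  q10 
   q7    q11   q7 
   q8     q9   q7 
   q9     q9   q9 
   q10   q12  q10 
   q11    q9  q10 
 * q12    q9   q2 
(> = start, * = accepting)

start=q0 accept=q0,q2,q12 q0-x->q1 q0-y->q2 q1-x->q3 q1-y->q4 q2-x->q5 q2-y->q2 q3-x->q6 q3-y->q7 q4-x->q8 q4-y->q4 q5-x->q9 q5-y->q4 q6-x->q0 q6-y->q10 q7-x->q11 q7-y->q7 q8-x->q9 q8-y->q7 q9-x->q9 q9-y->q9 q10-x->q12 q10-y->q10 q11-x->q9 q11-y->q10 q12-x->q9 q12-y->q2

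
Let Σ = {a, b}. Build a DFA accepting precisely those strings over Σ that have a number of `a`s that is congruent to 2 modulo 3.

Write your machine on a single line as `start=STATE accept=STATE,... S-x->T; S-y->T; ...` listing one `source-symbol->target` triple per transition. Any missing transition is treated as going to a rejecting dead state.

start=q0; accept=q2; q0-a->q1; q0-b->q0; q1-a->q2; q1-b->q1; q2-a->q0; q2-b->q2

The only thing that matters is how many `a`s have appeared, reduced mod 3. Use one state per residue: q0 for 0, …, q2 for 2. Reading `a` moves to the next residue; anything else stays put. q2 is accepting.
A 3-state machine:
        a   b  
>  q0   q1  q0 
   q1   q2  q1 
 * q2   q0  q2 
(> = start, * = accepting)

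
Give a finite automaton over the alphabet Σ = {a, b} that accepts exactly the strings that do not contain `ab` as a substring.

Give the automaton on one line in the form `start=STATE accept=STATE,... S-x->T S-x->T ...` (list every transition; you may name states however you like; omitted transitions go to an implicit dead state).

start=S0 accept=S0,S1 S0-a->S1 S0-b->S0 S1-a->S1 S1-b->S2 S2-a->S2 S2-b->S2

Track partial matches of the forbidden pattern `ab`. State S2 is a dead state reached once `ab` has occurred; every other state accepts. S0 means no part of `ab` is currently matched.
        a   b  
>* S0   S1  S0 
 * S1   S1  S2 
   S2   S2  S2 
(> = start, * = accepting)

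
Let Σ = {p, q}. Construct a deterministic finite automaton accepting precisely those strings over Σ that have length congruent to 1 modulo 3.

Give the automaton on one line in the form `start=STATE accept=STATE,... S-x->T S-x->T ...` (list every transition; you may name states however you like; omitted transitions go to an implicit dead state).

Only the length mod 3 matters, so use a 3-cycle: from any state, every input symbol moves to the next state, wrapping S2 back to S0. Mark S1 accepting.
A 3-state machine:
        p   q  
>  S0   S1  S1 
 * S1   S2  S2 
   S2   S0  S0 
(> = start, * = accepting)

start=S0 accept=S1 S0-p->S1 S0-q->S1 S1-p->S2 S1-q->S2 S2-p->S0 S2-q->S0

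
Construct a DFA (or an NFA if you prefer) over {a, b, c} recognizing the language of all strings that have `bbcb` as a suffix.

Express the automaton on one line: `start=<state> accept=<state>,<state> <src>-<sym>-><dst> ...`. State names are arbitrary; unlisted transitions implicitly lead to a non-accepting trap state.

Remember how much of `bbcb` the current input suffix matches. State s0 means no match yet; s1 means the last symbol is `b`; s2 means the last 2 symbols are `bb`; s3 means the last 3 symbols are `bbc`; s4 means the last 4 symbols are `bbcb`. Only s4 accepts. On a mismatch, fall back to the longest proper suffix that is still a prefix of `bbcb`.
With 5 states:
        a   b   c  
>  s0   s0  s1  s0 
   s1   s0  s2  s0 
   s2   s0  s2  s3 
   s3   s0  s4  s0 
 * s4   s0  s2  s0 
(> = start, * = accepting)

start=s0 accept=s4 s0-a->s0 s0-b->s1 s0-c->s0 s1-a->s0 s1-b->s2 s1-c->s0 s2-a->s0 s2-b->s2 s2-c->s3 s3-a->s0 s3-b->s4 s3-c->s0 s4-a->s0 s4-b->s2 s4-c->s0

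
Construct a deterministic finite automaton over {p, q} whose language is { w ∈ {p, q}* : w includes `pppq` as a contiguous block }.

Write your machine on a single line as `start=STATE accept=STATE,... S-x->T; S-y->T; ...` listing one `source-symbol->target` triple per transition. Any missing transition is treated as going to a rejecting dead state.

States S0..S3 record the length of the longest prefix of `pppq` that matches the current input suffix. Reaching S4 means `pppq` has been seen, and we stay there forever. Accept from S4.
A 5-state machine:
        p   q  
>  S0   S1  S0 
   S1   S2  S0 
   S2   S3  S0 
   S3   S3  S4 
 * S4   S4  S4 
(> = start, * = accepting)

start=S0; accept=S4; S0-p->S1; S0-q->S0; S1-p->S2; S1-q->S0; S2-p->S3; S2-q->S0; S3-p->S3; S3-q->S4; S4-p->S4; S4-q->S4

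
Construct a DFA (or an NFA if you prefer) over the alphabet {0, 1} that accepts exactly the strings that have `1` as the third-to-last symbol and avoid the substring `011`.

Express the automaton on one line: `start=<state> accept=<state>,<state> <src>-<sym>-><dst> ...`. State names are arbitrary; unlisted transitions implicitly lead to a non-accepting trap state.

start=s0 accept=s7,s8,s9,s10 s0-0->s1 s0-1->s2 s1-0->s1 s1-1->s3 s2-0->s4 s2-1->s5 s3-0->s4 s3-1->s6 s4-0->s7 s4-1->s8 s5-0->s9 s5-1->s10 s6-0->s6 s6-1->s6 s7-0->s1 s7-1->s3 s8-0->s4 s8-1->s6 s9-0->s7 s9-1->s8 s10-0->s9 s10-1->s10

Build one automaton per condition and run them in lockstep. The first has 15 states tracking the last 3 symbols read; the second has 4 states tracking partial matches of the forbidden pattern `011`. A product state is a pair (one from each), accepting exactly when both do. Equivalent product states are then merged.
          0    1  
>  s0     s1   s2 
   s1     s1   s3 
   s2     s4   s5 
   s3     s4   s6 
   s4     s7   s8 
   s5     s9  s10 
   s6     s6   s6 
 * s7     s1   s3 
 * s8     s4   s6 
 * s9     s7   s8 
 * s10    s9  s10 
(> = start, * = accepting)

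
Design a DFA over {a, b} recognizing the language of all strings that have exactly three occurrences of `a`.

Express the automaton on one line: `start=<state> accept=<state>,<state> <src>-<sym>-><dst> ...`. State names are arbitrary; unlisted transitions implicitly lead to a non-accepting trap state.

Only the number of `a`s matters, and only up to 4. Make a chain s0 → s1 → s2 → s3 → s4 advanced by each `a` (with s4 absorbing); every other symbol self-loops. The accepting set is {s3}.
        a   b  
>  s0   s1  s0 
   s1   s2  s1 
   s2   s3  s2 
 * s3   s4  s3 
   s4   s4  s4 
(> = start, * = accepting)

start=s0 accept=s3 s0-a->s1 s0-b->s0 s1-a->s2 s1-b->s1 s2-a->s3 s2-b->s2 s3-a->s4 s3-b->s3 s4-a->s4 s4-b->s4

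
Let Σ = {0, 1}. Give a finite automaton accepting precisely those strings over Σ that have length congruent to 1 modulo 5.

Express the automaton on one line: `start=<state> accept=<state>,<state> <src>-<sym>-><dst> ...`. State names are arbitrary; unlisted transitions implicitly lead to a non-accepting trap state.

Count input length modulo 5: every symbol advances one step around the cycle q0 → q1 → q2 → q3 → q4 → q0. Accept at q1.
With 5 states:
        0   1  
>  q0   q1  q1 
 * q1   q2  q2 
   q2   q3  q3 
   q3   q4  q4 
   q4   q0  q0 
(> = start, * = accepting)

start=q0 accept=q1 q0-0->q1 q0-1->q1 q1-0->q2 q1-1->q2 q2-0->q3 q2-1->q3 q3-0->q4 q3-1->q4 q4-0->q0 q4-1->q0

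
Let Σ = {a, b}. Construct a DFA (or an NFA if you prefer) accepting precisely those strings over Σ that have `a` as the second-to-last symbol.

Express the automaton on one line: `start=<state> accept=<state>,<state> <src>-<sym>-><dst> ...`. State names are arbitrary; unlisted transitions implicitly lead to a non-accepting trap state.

start=s0 accept=s3,s4 s0-a->s1 s0-b->s2 s1-a->s3 s1-b->s4 s2-a->s5 s2-b->s6 s3-a->s3 s3-b->s4 s4-a->s5 s4-b->s6 s5-a->s3 s5-b->s4 s6-a->s5 s6-b->s6

Because acceptance depends on a position counted from the end, the machine has to buffer the most recent 2 symbols. Make each state the string of the last up-to-2 symbols read; on input `x` shift the window left and append `x`. Accept when the buffered window has length 2 and begins with `a`.
        a   b  
>  s0   s1  s2 
   s1   s3  s4 
   s2   s5  s6 
 * s3   s3  s4 
 * s4   s5  s6 
   s5   s3  s4 
   s6   s5  s6 
(> = start, * = accepting)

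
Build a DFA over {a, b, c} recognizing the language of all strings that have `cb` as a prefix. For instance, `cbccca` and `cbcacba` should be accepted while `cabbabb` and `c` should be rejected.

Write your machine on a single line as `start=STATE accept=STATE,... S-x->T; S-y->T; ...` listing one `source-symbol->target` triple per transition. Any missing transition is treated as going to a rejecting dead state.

Check the first 2 symbols one by one: q0 through q1 record how many have matched `cb` so far; any wrong symbol goes to the dead state q3. After all 2 match we enter the accepting sink q2.
4 states suffice.
        a   b   c  
>  q0   q3  q3  q1 
   q1   q3  q2  q3 
 * q2   q2  q2  q2 
   q3   q3  q3  q3 
(> = start, * = accepting)

start=q0; accept=q2; q0-a->q3; q0-b->q3; q0-c->q1; q1-a->q3; q1-b->q2; q1-c->q3; q2-a->q2; q2-b->q2; q2-c->q2; q3-a->q3; q3-b->q3; q3-c->q3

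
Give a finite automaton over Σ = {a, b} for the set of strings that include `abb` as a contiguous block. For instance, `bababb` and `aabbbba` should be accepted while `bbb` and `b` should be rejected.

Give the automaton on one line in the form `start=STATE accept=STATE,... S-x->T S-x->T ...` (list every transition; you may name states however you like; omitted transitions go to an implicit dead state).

Track how much of `abb` has been matched so far: state q0 is no progress, q3 is the absorbing accept state reached once `abb` has occurred. Intermediate states record partial matches; on a mismatch, fall back to the longest reusable overlap.
A 4-state machine:
        a   b  
>  q0   q1  q0 
   q1   q1  q2 
   q2   q1  q3 
 * q3   q3  q3 
(> = start, * = accepting)

start=q0 accept=q3 q0-a->q1 q0-b->q0 q1-a->q1 q1-b->q2 q2-a->q1 q2-b->q3 q3-a->q3 q3-b->q3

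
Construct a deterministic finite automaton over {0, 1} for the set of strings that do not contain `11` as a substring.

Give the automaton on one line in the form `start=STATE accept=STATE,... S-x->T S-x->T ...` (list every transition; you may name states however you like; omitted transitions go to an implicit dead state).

Track partial matches of the forbidden pattern `11`. State s2 is a dead state reached once `11` has occurred; every other state accepts. s0 means no part of `11` is currently matched.
        0   1  
>* s0   s0  s1 
 * s1   s0  s2 
   s2   s2  s2 
(> = start, * = accepting)

start=s0 accept=s0,s1 s0-0->s0 s0-1->s1 s1-0->s0 s1-1->s2 s2-0->s2 s2-1->s2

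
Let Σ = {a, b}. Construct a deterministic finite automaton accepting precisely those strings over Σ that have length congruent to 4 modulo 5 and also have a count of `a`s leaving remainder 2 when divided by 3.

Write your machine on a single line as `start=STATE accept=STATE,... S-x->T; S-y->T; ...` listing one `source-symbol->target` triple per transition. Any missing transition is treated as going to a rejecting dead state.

Run two small machines in parallel and take their product. One (5 states) tracks the input length modulo 5; the other (3 states) tracks the count of `a`s modulo 3. Each combined state is a pair, one component from each; accept when both components accept.
15 states suffice.
          a    b  
>  s0     s1   s2 
   s1     s3   s4 
   s2     s4   s5 
   s3     s6   s7 
   s4     s7   s8 
   s5     s8   s6 
   s6     s9  s10 
   s7    s10  s11 
   s8    s11   s9 
   s9    s12  s13 
   s10   s13   s0 
 * s11    s0  s12 
   s12    s2  s14 
   s13   s14   s1 
   s14    s5   s3 
(> = start, * = accepting)

start=s0; accept=s11; s0-a->s1; s0-b->s2; s1-a->s3; s1-b->s4; s2-a->s4; s2-b->s5; s3-a->s6; s3-b->s7; s4-a->s7; s4-b->s8; s5-a->s8; s5-b->s6; s6-a->s9; s6-b->s10; s7-a->s10; s7-b->s11; s8-a->s11; s8-b->s9; s9-a->s12; s9-b->s13; s10-a->s13; s10-b->s0; s11-a->s0; s11-b->s12; s12-a->s2; s12-b->s14; s13-a->s14; s13-b->s1; s14-a->s5; s14-b->s3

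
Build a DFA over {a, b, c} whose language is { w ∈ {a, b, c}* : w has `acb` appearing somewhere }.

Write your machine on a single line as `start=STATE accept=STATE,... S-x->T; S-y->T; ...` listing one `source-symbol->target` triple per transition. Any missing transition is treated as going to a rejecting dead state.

start=S0; accept=S3; S0-a->S1; S0-b->S0; S0-c->S0; S1-a->S1; S1-b->S0; S1-c->S2; S2-a->S1; S2-b->S3; S2-c->S0; S3-a->S3; S3-b->S3; S3-c->S3

Track how much of `acb` has been matched so far: state S0 is no progress, S3 is the absorbing accept state reached once `acb` has occurred. Intermediate states record partial matches; on a mismatch, fall back to the longest reusable overlap.
4 states suffice.
        a   b   c  
>  S0   S1  S0  S0 
   S1   S1  S0  S2 
   S2   S1  S3  S0 
 * S3   S3  S3  S3 
(> = start, * = accepting)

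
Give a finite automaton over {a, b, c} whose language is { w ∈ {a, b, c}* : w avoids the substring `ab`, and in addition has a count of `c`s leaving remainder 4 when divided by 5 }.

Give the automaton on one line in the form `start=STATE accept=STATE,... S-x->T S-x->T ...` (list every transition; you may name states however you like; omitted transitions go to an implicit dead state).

start=q0 accept=q11,q13 q0-a->q1 q0-b->q0 q0-c->q2 q1-a->q1 q1-b->q3 q1-c->q2 q2-a->q4 q2-b->q2 q2-c->q5 q3-a->q3 q3-b->q3 q3-c->q6 q4-a->q4 q4-b->q6 q4-c->q5 q5-a->q7 q5-b->q5 q5-c->q8 q6-a->q6 q6-b->q6 q6-c->q9 q7-a->q7 q7-b->q9 q7-c->q8 q8-a->q10 q8-b->q8 q8-c->q11 q9-a->q9 q9-b->q9 q9-c->q12 q10-a->q10 q10-b->q12 q10-c->q11 q11-a->q13 q11-b->q11 q11-c->q0 q12-a->q12 q12-b->q12 q12-c->q14 q13-a->q13 q13-b->q14 q13-c->q0 q14-a->q14 q14-b->q14 q14-c->q3

Handle the two conditions separately and then intersect. The first has 3 states tracking partial matches of the forbidden pattern `ab`; the second has 5 states tracking the count of `c`s modulo 5. A product state is a pair (one from each), accepting exactly when both do.
          a    b    c  
>  q0     q1   q0   q2 
   q1     q1   q3   q2 
   q2     q4   q2   q5 
   q3     q3   q3   q6 
   q4     q4   q6   q5 
   q5     q7   q5   q8 
   q6     q6   q6   q9 
   q7     q7   q9   q8 
   q8    q10   q8  q11 
   q9     q9   q9  q12 
   q10   q10  q12  q11 
 * q11   q13  q11   q0 
   q12   q12  q12  q14 
 * q13   q13  q14   q0 
   q14   q14  q14   q3 
(> = start, * = accepting)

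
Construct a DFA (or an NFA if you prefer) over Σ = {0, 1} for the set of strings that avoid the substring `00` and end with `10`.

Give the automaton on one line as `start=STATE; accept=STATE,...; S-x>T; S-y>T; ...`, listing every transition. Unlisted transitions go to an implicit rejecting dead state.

Run two small machines in parallel and take their product. One (3 states) tracks partial matches of the forbidden pattern `00`; the other (3 states) tracks how much of the suffix `10` has currently been matched. Each combined state is a pair, one component from each; accept when both components accept.
A 7-state machine:
        0   1  
>  q0   q1  q2 
   q1   q3  q2 
   q2   q4  q2 
   q3   q3  q5 
 * q4   q3  q2 
   q5   q6  q5 
   q6   q3  q5 
(> = start, * = accepting)

start=q0; accept=q4; q0-0>q1; q0-1>q2; q1-0>q3; q1-1>q2; q2-0>q4; q2-1>q2; q3-0>q3; q3-1>q5; q4-0>q3; q4-1>q2; q5-0>q6; q5-1>q5; q6-0>q3; q6-1>q5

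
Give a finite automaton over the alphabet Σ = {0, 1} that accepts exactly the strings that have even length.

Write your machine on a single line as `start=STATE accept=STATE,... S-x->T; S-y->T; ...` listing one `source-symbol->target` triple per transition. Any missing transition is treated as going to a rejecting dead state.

Only the length mod 2 matters, so use a 2-cycle: from any state, every input symbol moves to the next state, wrapping q1 back to q0. Mark q0 accepting.
With 2 states:
        0   1  
>* q0   q1  q1 
   q1   q0  q0 
(> = start, * = accepting)

start=q0; accept=q0; q0-0->q1; q0-1->q1; q1-0->q0; q1-1->q0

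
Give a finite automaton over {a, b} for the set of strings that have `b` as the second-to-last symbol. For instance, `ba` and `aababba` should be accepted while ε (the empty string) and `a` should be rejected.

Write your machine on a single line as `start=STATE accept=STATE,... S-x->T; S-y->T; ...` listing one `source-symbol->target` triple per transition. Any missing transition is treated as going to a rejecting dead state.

A DFA must remember the last 2 symbols (since which symbol is second-to-last isn't known until the input ends). Use one state per possible window of the last ≤2 symbols; accept from those whose window starts with `b`.
7 states suffice.
        a   b  
>  q0   q1  q2 
   q1   q3  q4 
   q2   q5  q6 
   q3   q3  q4 
   q4   q5  q6 
 * q5   q3  q4 
 * q6   q5  q6 
(> = start, * = accepting)

start=q0; accept=q5,q6; q0-a->q1; q0-b->q2; q1-a->q3; q1-b->q4; q2-a->q5; q2-b->q6; q3-a->q3; q3-b->q4; q4-a->q5; q4-b->q6; q5-a->q3; q5-b->q4; q6-a->q5; q6-b->q6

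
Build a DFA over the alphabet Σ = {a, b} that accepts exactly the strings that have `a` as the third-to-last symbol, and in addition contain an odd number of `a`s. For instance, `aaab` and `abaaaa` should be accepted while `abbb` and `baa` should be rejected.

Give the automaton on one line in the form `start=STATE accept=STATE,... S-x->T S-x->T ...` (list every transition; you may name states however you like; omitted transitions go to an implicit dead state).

Run two small machines in parallel and take their product. One (15 states) tracks the last 3 symbols read; the other (2 states) tracks the count of `a`s modulo 2. Each combined state is a pair, one component from each; accept when both components accept. Equivalent product states are then merged.
With 12 states:
          a    b  
>  s0     s1   s0 
   s1     s2   s3 
   s2     s4   s5 
   s3     s6   s7 
 * s4     s2   s8 
   s5     s9   s0 
   s6    s10   s5 
 * s7     s6  s11 
 * s8     s6   s7 
 * s9     s2   s3 
   s10    s2   s8 
   s11    s6  s11 
(> = start, * = accepting)

start=s0 accept=s4,s7,s8,s9 s0-a->s1 s0-b->s0 s1-a->s2 s1-b->s3 s2-a->s4 s2-b->s5 s3-a->s6 s3-b->s7 s4-a->s2 s4-b->s8 s5-a->s9 s5-b->s0 s6-a->s10 s6-b->s5 s7-a->s6 s7-b->s11 s8-a->s6 s8-b->s7 s9-a->s2 s9-b->s3 s10-a->s2 s10-b->s8 s11-a->s6 s11-b->s11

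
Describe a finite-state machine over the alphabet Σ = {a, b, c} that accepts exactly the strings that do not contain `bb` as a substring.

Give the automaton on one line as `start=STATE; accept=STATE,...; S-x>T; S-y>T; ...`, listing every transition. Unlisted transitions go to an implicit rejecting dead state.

start=s0; accept=s0,s1; s0-a>s0; s0-b>s1; s0-c>s0; s1-a>s0; s1-b>s2; s1-c>s0; s2-a>s2; s2-b>s2; s2-c>s2

Track partial matches of the forbidden pattern `bb`. State s2 is a dead state reached once `bb` has occurred; every other state accepts. s0 means no part of `bb` is currently matched.
3 states suffice.
        a   b   c  
>* s0   s0  s1  s0 
 * s1   s0  s2  s0 
   s2   s2  s2  s2 
(> = start, * = accepting)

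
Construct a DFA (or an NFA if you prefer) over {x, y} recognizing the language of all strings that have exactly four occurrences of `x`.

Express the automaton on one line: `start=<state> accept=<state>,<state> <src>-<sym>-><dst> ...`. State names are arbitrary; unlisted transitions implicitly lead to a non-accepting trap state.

start=S0 accept=S4 S0-x->S1 S0-y->S0 S1-x->S2 S1-y->S1 S2-x->S3 S2-y->S2 S3-x->S4 S3-y->S3 S4-x->S5 S4-y->S4 S5-x->S5 S5-y->S5

Only the number of `x`s matters, and only up to 5. Make a chain S0 → S1 → S2 → S3 → S4 → S5 advanced by each `x` (with S5 absorbing); every other symbol self-loops. The accepting set is {S4}.
A 6-state machine:
        x   y  
>  S0   S1  S0 
   S1   S2  S1 
   S2   S3  S2 
   S3   S4  S3 
 * S4   S5  S4 
   S5   S5  S5 
(> = start, * = accepting)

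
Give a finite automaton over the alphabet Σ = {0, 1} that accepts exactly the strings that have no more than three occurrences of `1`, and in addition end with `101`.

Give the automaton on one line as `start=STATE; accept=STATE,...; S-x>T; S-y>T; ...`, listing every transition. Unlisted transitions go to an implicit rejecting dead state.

Run two small machines in parallel and take their product. One (5 states) tracks the count of `1`s, saturating at 4; the other (4 states) tracks how much of the suffix `101` has currently been matched. Each combined state is a pair, one component from each; accept when both components accept. After merging equivalent states the machine shrinks.
        0   1  
>  S0   S0  S1 
   S1   S2  S3 
   S2   S4  S5 
   S3   S6  S7 
   S4   S4  S3 
 * S5   S6  S7 
   S6   S7  S8 
   S7   S7  S7 
 * S8   S7  S7 
(> = start, * = accepting)

start=S0; accept=S5,S8; S0-0>S0; S0-1>S1; S1-0>S2; S1-1>S3; S2-0>S4; S2-1>S5; S3-0>S6; S3-1>S7; S4-0>S4; S4-1>S3; S5-0>S6; S5-1>S7; S6-0>S7; S6-1>S8; S7-0>S7; S7-1>S7; S8-0>S7; S8-1>S7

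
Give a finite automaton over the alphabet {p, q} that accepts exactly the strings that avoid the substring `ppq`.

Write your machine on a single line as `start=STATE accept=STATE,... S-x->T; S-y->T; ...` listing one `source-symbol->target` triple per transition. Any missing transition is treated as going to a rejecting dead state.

start=A; accept=A,B,C; A-p->B; A-q->A; B-p->C; B-q->A; C-p->C; C-q->D; D-p->D; D-q->D

Track partial matches of the forbidden pattern `ppq`. State D is a dead state reached once `ppq` has occurred; every other state accepts. A means no part of `ppq` is currently matched.
       p  q 
>* A   B  A 
 * B   C  A 
 * C   C  D 
   D   D  D 
(> = start, * = accepting)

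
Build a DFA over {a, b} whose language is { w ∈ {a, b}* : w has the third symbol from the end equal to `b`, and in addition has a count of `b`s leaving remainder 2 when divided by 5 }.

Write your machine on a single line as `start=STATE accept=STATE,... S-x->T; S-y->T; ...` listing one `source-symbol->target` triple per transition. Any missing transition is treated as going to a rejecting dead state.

start=q0; accept=q5,q6,q10,q15; q0-a->q0; q0-b->q1; q1-a->q2; q1-b->q3; q2-a->q4; q2-b->q5; q3-a->q6; q3-b->q7; q4-a->q4; q4-b->q8; q5-a->q9; q5-b->q7; q6-a->q10; q6-b->q7; q7-a->q7; q7-b->q11; q8-a->q9; q8-b->q7; q9-a->q10; q9-b->q7; q10-a->q12; q10-b->q7; q11-a->q11; q11-b->q13; q12-a->q12; q12-b->q7; q13-a->q0; q13-b->q14; q14-a->q2; q14-b->q15; q15-a->q6; q15-b->q7

Handle the two conditions separately and then intersect. The first has 15 states tracking the last 3 symbols read; the second has 5 states tracking the count of `b`s modulo 5. A product state is a pair (one from each), accepting exactly when both do. After merging equivalent states the machine shrinks.
16 states suffice.
          a    b  
>  q0     q0   q1 
   q1     q2   q3 
   q2     q4   q5 
   q3     q6   q7 
   q4     q4   q8 
 * q5     q9   q7 
 * q6    q10   q7 
   q7     q7  q11 
   q8     q9   q7 
   q9    q10   q7 
 * q10   q12   q7 
   q11   q11  q13 
   q12   q12   q7 
   q13    q0  q14 
   q14    q2  q15 
 * q15    q6   q7 
(> = start, * = accepting)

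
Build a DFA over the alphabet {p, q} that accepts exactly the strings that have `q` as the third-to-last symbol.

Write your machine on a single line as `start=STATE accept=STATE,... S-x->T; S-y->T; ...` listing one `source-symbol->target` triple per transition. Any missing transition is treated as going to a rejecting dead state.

start=S0; accept=S11,S12,S13,S14; S0-p->S1; S0-q->S2; S1-p->S3; S1-q->S4; S2-p->S5; S2-q->S6; S3-p->S7; S3-q->S8; S4-p->S9; S4-q->S10; S5-p->S11; S5-q->S12; S6-p->S13; S6-q->S14; S7-p->S7; S7-q->S8; S8-p->S9; S8-q->S10; S9-p->S11; S9-q->S12; S10-p->S13; S10-q->S14; S11-p->S7; S11-q->S8; S12-p->S9; S12-q->S10; S13-p->S11; S13-q->S12; S14-p->S13; S14-q->S14

Because acceptance depends on a position counted from the end, the machine has to buffer the most recent 3 symbols. Make each state the string of the last up-to-3 symbols read; on input `x` shift the window left and append `x`. Accept when the buffered window has length 3 and begins with `q`.
With 15 states:
          p    q  
>  S0     S1   S2 
   S1     S3   S4 
   S2     S5   S6 
   S3     S7   S8 
   S4     S9  S10 
   S5    S11  S12 
   S6    S13  S14 
   S7     S7   S8 
   S8     S9  S10 
   S9    S11  S12 
   S10   S13  S14 
 * S11    S7   S8 
 * S12    S9  S10 
 * S13   S11  S12 
 * S14   S13  S14 
(> = start, * = accepting)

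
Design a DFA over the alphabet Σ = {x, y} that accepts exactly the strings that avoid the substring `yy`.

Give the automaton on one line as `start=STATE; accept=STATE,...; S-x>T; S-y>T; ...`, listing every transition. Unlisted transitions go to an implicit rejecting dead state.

start=q0; accept=q0,q1; q0-x>q0; q0-y>q1; q1-x>q0; q1-y>q2; q2-x>q2; q2-y>q2

Track partial matches of the forbidden pattern `yy`. State q2 is a dead state reached once `yy` has occurred; every other state accepts. q0 means no part of `yy` is currently matched.
With 3 states:
        x   y  
>* q0   q0  q1 
 * q1   q0  q2 
   q2   q2  q2 
(> = start, * = accepting)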